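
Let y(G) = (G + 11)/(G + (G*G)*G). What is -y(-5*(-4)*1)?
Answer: -31/8020 ≈ -0.0038653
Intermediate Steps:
y(G) = (11 + G)/(G + G**3) (y(G) = (11 + G)/(G + G**2*G) = (11 + G)/(G + G**3))
-y(-5*(-4)*1) = -(11 - 5*(-4)*1)/(-5*(-4)*1 + (-5*(-4)*1)**3) = -(11 + 20*1)/(20*1 + (20*1)**3) = -(11 + 20)/(20 + 20**3) = -31/(20 + 8000) = -31/8020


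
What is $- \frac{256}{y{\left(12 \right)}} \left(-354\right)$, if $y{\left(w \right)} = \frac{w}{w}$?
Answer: $90624$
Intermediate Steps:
$y{\left(w \right)} = 1$
$- \frac{256}{y{\left(12 \right)}} \left(-354\right) = - \frac{256}{1} \left(-354\right) = \left(-256\right) 1 \left(-354\right) = \left(-256\right) \left(-354\right) = 90624$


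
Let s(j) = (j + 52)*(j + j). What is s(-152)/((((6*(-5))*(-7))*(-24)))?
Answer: -380/63 ≈ -6.0317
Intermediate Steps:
s(j) = 2*j*(52 + j) (s(j) = (52 + j)*(2*j) = 2*j*(52 + j))
s(-152)/((((6*(-5))*(-7))*(-24))) = (2*(-152)*(52 - 152))/((((6*(-5))*(-7))*(-24))) = (2*(-152)*(-100))/((-30*(-7)*(-24))) = 30400/((210*(-24))) = 30400/(-5040) = 30400*(-1/5040) = -380/63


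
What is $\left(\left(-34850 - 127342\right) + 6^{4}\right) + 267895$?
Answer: $106999$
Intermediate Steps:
$\left(\left(-34850 - 127342\right) + 6^{4}\right) + 267895 = \left(-162192 + 1296\right) + 267895 = -160896 + 267895 = 106999$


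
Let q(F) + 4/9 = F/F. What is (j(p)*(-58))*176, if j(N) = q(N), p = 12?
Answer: -51040/9 ≈ -5671.1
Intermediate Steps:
q(F) = 5/9 (q(F) = -4/9 + F/F = -4/9 + 1 = 5/9)
j(N) = 5/9
(j(p)*(-58))*176 = ((5/9)*(-58))*176 = -290/9*176 = -51040/9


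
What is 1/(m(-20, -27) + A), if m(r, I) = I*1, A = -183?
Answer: -1/210 ≈ -0.0047619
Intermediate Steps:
m(r, I) = I
1/(m(-20, -27) + A) = 1/(-27 - 183) = 1/(-210) = -1/210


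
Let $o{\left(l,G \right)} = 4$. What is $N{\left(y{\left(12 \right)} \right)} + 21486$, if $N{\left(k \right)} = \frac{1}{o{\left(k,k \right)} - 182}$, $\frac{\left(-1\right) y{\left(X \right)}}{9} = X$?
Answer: $\frac{3824507}{178} \approx 21486.0$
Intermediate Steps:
$y{\left(X \right)} = - 9 X$
$N{\left(k \right)} = - \frac{1}{178}$ ($N{\left(k \right)} = \frac{1}{4 - 182} = \frac{1}{-178} = - \frac{1}{178}$)
$N{\left(y{\left(12 \right)} \right)} + 21486 = - \frac{1}{178} + 21486 = \frac{3824507}{178}$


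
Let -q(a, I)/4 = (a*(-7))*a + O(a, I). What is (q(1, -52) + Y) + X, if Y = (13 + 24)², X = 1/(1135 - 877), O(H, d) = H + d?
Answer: 413059/258 ≈ 1601.0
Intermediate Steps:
X = 1/258 ≈ 0.0038760
q(a, I) = -4*I - 4*a + 28*a² (q(a, I) = -4*((a*(-7))*a + (a + I)) = -4*((-7*a)*a + (I + a)) = -4*(-7*a² + (I + a)) = -4*(I + a - 7*a²) = -4*I - 4*a + 28*a²)
Y = 1369 (Y = 37² = 1369)
(q(1, -52) + Y) + X = ((-4*(-52) - 4*1 + 28*1²) + 1369) + 1/258 = ((208 - 4 + 28*1) + 1369) + 1/258 = ((208 - 4 + 28) + 1369) + 1/258 = (232 + 1369) + 1/258 = 1601 + 1/258 = 413059/258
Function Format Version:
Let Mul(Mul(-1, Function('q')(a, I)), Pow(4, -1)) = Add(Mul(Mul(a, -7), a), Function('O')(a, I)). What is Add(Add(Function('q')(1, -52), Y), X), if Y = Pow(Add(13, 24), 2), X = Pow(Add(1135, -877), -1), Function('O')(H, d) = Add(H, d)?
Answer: Rational(413059, 258) ≈ 1601.0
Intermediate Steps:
X = Rational(1, 258) (X = Pow(258, -1) = Rational(1, 258) ≈ 0.0038760)
Function('q')(a, I) = Add(Mul(-4, I), Mul(-4, a), Mul(28, Pow(a, 2))) (Function('q')(a, I) = Mul(-4, Add(Mul(Mul(a, -7), a), Add(a, I))) = Mul(-4, Add(Mul(Mul(-7, a), a), Add(I, a))) = Mul(-4, Add(Mul(-7, Pow(a, 2)), Add(I, a))) = Mul(-4, Add(I, a, Mul(-7, Pow(a, 2)))) = Add(Mul(-4, I), Mul(-4, a), Mul(28, Pow(a, 2))))
Y = 1369 (Y = Pow(37, 2) = 1369)
Add(Add(Function('q')(1, -52), Y), X) = Add(Add(Add(Mul(-4, -52), Mul(-4, 1), Mul(28, Pow(1, 2))), 1369), Rational(1, 258)) = Add(Add(Add(208, -4, Mul(28, 1)), 1369), Rational(1, 258)) = Add(Add(Add(208, -4, 28), 1369), Rational(1, 258)) = Add(Add(232, 1369), Rational(1, 258)) = Add(1601, Rational(1, 258)) = Rational(413059, 258)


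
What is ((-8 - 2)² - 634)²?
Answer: 285156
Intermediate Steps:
((-8 - 2)² - 634)² = ((-10)² - 634)² = (100 - 634)² = (-534)² = 285156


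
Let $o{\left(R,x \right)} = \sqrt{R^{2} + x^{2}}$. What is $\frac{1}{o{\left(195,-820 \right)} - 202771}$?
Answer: $- \frac{202771}{41115368016} - \frac{5 \sqrt{28417}}{41115368016} \approx -4.9523 \cdot 10^{-6}$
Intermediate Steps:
$\frac{1}{o{\left(195,-820 \right)} - 202771} = \frac{1}{\sqrt{195^{2} + \left(-820\right)^{2}} - 202771} = \frac{1}{\sqrt{38025 + 672400} - 202771} = \frac{1}{\sqrt{710425} - 202771} = \frac{1}{5 \sqrt{28417} - 202771} = \frac{1}{-202771 + 5 \sqrt{28417}}$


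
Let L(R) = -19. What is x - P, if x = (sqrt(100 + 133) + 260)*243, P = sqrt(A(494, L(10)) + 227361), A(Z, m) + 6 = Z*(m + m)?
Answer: 63180 - sqrt(208583) + 243*sqrt(233) ≈ 66433.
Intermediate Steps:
A(Z, m) = -6 + 2*Z*m (A(Z, m) = -6 + Z*(m + m) = -6 + Z*(2*m) = -6 + 2*Z*m)
P = sqrt(208583) (P = sqrt((-6 + 2*494*(-19)) + 227361) = sqrt((-6 - 18772) + 227361) = sqrt(-18778 + 227361) = sqrt(208583) ≈ 456.71)
x = 63180 + 243*sqrt(233) (x = (sqrt(233) + 260)*243 = (260 + sqrt(233))*243 = 63180 + 243*sqrt(233) ≈ 66889.)
x - P = (63180 + 243*sqrt(233)) - sqrt(208583) = 63180 - sqrt(208583) + 243*sqrt(233)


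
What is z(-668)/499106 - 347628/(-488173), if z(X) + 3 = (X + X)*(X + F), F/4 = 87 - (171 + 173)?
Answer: 1279631477137/243650073338 ≈ 5.2519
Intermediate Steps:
F = -1028 (F = 4*(87 - (171 + 173)) = 4*(87 - 1*344) = 4*(87 - 344) = 4*(-257) = -1028)
z(X) = -3 + 2*X*(-1028 + X) (z(X) = -3 + (X + X)*(X - 1028) = -3 + (2*X)*(-1028 + X) = -3 + 2*X*(-1028 + X))
z(-668)/499106 - 347628/(-488173) = (-3 - 2056*(-668) + 2*(-668)²)/499106 - 347628/(-488173) = (-3 + 1373408 + 2*446224)*(1/499106) - 347628*(-1/488173) = (-3 + 1373408 + 892448)*(1/499106) + 347628/488173 = 2265853*(1/499106) + 347628/488173 = 2265853/499106 + 347628/488173 = 1279631477137/243650073338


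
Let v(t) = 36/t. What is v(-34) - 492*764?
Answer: -6390114/17 ≈ -3.7589e+5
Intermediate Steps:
v(-34) - 492*764 = 36/(-34) - 492*764 = 36*(-1/34) - 375888 = -18/17 - 375888 = -6390114/17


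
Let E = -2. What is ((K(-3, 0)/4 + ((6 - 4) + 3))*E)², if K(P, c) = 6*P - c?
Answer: 1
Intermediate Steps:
K(P, c) = -c + 6*P
((K(-3, 0)/4 + ((6 - 4) + 3))*E)² = (((-1*0 + 6*(-3))/4 + ((6 - 4) + 3))*(-2))² = (((0 - 18)*(¼) + (2 + 3))*(-2))² = ((-18*¼ + 5)*(-2))² = ((-9/2 + 5)*(-2))² = ((½)*(-2))² = (-1)² = 1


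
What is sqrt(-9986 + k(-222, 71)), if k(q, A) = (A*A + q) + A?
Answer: 14*I*sqrt(26) ≈ 71.386*I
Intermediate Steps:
k(q, A) = A + q + A**2 (k(q, A) = (A**2 + q) + A = (q + A**2) + A = A + q + A**2)
sqrt(-9986 + k(-222, 71)) = sqrt(-9986 + (71 - 222 + 71**2)) = sqrt(-9986 + (71 - 222 + 5041)) = sqrt(-9986 + 4890) = sqrt(-5096) = 14*I*sqrt(26)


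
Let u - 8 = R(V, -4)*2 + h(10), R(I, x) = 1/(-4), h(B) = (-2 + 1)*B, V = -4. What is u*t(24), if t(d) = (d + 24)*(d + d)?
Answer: -5760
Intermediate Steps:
t(d) = 2*d*(24 + d) (t(d) = (24 + d)*(2*d) = 2*d*(24 + d))
h(B) = -B
R(I, x) = -¼
u = -5/2 (u = 8 + (-¼*2 - 1*10) = 8 + (-½ - 10) = 8 - 21/2 = -5/2 ≈ -2.5000)
u*t(24) = -5*24*(24 + 24) = -5*24*48 = -5/2*2304 = -5760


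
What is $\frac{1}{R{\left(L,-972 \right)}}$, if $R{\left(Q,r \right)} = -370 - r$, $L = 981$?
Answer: $\frac{1}{602} \approx 0.0016611$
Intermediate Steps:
$\frac{1}{R{\left(L,-972 \right)}} = \frac{1}{-370 - -972} = \frac{1}{-370 + 972} = \frac{1}{602}$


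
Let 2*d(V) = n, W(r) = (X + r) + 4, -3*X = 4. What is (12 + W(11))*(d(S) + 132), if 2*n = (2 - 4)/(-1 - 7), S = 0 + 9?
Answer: 162701/48 ≈ 3389.6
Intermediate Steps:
X = -4/3 (X = -⅓*4 = -4/3 ≈ -1.3333)
W(r) = 8/3 + r (W(r) = (-4/3 + r) + 4 = 8/3 + r)
S = 9
n = ⅛ (n = ((2 - 4)/(-1 - 7))/2 = (-2/(-8))/2 = (-2*(-⅛))/2 = (½)*(¼) = ⅛ ≈ 0.12500)
d(V) = 1/16 (d(V) = (½)*(⅛) = 1/16)
(12 + W(11))*(d(S) + 132) = (12 + (8/3 + 11))*(1/16 + 132) = (12 + 41/3)*(2113/16) = (77/3)*(2113/16) = 162701/48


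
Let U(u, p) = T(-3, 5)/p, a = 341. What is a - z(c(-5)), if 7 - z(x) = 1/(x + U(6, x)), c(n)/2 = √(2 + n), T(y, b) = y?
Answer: 334 - 2*I*√3/15 ≈ 334.0 - 0.23094*I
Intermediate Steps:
c(n) = 2*√(2 + n)
U(u, p) = -3/p
z(x) = 7 - 1/(x - 3/x)
a - z(c(-5)) = 341 - (-21 + (2*√(2 - 5))*(-1 + 7*(2*√(2 - 5))))/(-3 + (2*√(2 - 5))²) = 341 - (-21 + (2*√(-3))*(-1 + 7*(2*√(-3))))/(-3 + (2*√(-3))²) = 341 - (-21 + (2*(I*√3))*(-1 + 7*(2*(I*√3))))/(-3 + (2*(I*√3))²) = 341 - (-21 + (2*I*√3)*(-1 + 7*(2*I*√3)))/(-3 + (2*I*√3)²) = 341 - (-21 + (2*I*√3)*(-1 + 14*I*√3))/(-3 - 12) = 341 - (-21 + 2*I*√3*(-1 + 14*I*√3))/(-15) = 341 - (-1)*(-21 + 2*I*√3*(-1 + 14*I*√3))/15 = 341 - (7/5 - 2*I*√3*(-1 + 14*I*√3)/15) = 341 + (-7/5 + 2*I*√3*(-1 + 14*I*√3)/15) = 1698/5 + 2*I*√3*(-1 + 14*I*√3)/15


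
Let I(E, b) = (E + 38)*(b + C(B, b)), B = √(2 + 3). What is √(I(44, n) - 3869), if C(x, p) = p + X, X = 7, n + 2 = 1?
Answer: I*√3459 ≈ 58.813*I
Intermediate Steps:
n = -1 (n = -2 + 1 = -1)
B = √5 ≈ 2.2361
C(x, p) = 7 + p (C(x, p) = p + 7 = 7 + p)
I(E, b) = (7 + 2*b)*(38 + E) (I(E, b) = (E + 38)*(b + (7 + b)) = (38 + E)*(7 + 2*b) = (7 + 2*b)*(38 + E))
√(I(44, n) - 3869) = √((266 + 76*(-1) + 44*(-1) + 44*(7 - 1)) - 3869) = √((266 - 76 - 44 + 44*6) - 3869) = √((266 - 76 - 44 + 264) - 3869) = √(410 - 3869) = √(-3459) = I*√3459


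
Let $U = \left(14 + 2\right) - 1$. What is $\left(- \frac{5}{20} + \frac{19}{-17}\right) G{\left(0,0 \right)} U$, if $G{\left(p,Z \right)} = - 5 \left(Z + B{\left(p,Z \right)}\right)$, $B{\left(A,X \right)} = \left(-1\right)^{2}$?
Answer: $\frac{6975}{68} \approx 102.57$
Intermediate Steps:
$B{\left(A,X \right)} = 1$
$G{\left(p,Z \right)} = -5 - 5 Z$ ($G{\left(p,Z \right)} = - 5 \left(Z + 1\right) = - 5 \left(1 + Z\right) = -5 - 5 Z$)
$U = 15$ ($U = 16 - 1 = 15$)
$\left(- \frac{5}{20} + \frac{19}{-17}\right) G{\left(0,0 \right)} U = \left(- \frac{5}{20} + \frac{19}{-17}\right) \left(-5 - 0\right) 15 = \left(\left(-5\right) \frac{1}{20} + 19 \left(- \frac{1}{17}\right)\right) \left(-5 + 0\right) 15 = \left(- \frac{1}{4} - \frac{19}{17}\right) \left(-5\right) 15 = \left(- \frac{93}{68}\right) \left(-5\right) 15 = \frac{465}{68} \cdot 15 = \frac{6975}{68}$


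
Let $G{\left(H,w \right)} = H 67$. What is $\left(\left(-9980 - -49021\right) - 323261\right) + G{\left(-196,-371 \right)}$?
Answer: $-297352$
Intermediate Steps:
$G{\left(H,w \right)} = 67 H$
$\left(\left(-9980 - -49021\right) - 323261\right) + G{\left(-196,-371 \right)} = \left(\left(-9980 - -49021\right) - 323261\right) + 67 \left(-196\right) = \left(\left(-9980 + 49021\right) - 323261\right) - 13132 = \left(39041 - 323261\right) - 13132 = -284220 - 13132 = -297352$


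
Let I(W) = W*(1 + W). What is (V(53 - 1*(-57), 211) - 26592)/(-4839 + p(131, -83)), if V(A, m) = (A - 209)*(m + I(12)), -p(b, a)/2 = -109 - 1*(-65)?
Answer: 62925/4751 ≈ 13.245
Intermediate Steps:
p(b, a) = 88 (p(b, a) = -2*(-109 - 1*(-65)) = -2*(-109 + 65) = -2*(-44) = 88)
V(A, m) = (-209 + A)*(156 + m) (V(A, m) = (A - 209)*(m + 12*(1 + 12)) = (-209 + A)*(m + 12*13) = (-209 + A)*(m + 156) = (-209 + A)*(156 + m))
(V(53 - 1*(-57), 211) - 26592)/(-4839 + p(131, -83)) = ((-32604 - 209*211 + 156*(53 - 1*(-57)) + (53 - 1*(-57))*211) - 26592)/(-4839 + 88) = ((-32604 - 44099 + 156*(53 + 57) + (53 + 57)*211) - 26592)/(-4751) = ((-32604 - 44099 + 156*110 + 110*211) - 26592)*(-1/4751) = ((-32604 - 44099 + 17160 + 23210) - 26592)*(-1/4751) = (-36333 - 26592)*(-1/4751) = -62925*(-1/4751) = 62925/4751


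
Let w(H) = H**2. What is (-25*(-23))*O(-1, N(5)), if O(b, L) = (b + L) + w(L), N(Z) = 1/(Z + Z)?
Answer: -2047/4 ≈ -511.75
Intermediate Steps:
N(Z) = 1/(2*Z)
O(b, L) = L + b + L**2 (O(b, L) = (b + L) + L**2 = (L + b) + L**2 = L + b + L**2)
(-25*(-23))*O(-1, N(5)) = (-25*(-23))*((1/2)/5 - 1 + ((1/2)/5)**2) = 575*((1/2)*(1/5) - 1 + ((1/2)*(1/5))**2) = 575*(1/10 - 1 + (1/10)**2) = 575*(1/10 - 1 + 1/100) = 575*(-89/100) = -2047/4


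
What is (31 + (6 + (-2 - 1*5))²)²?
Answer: 1024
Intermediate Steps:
(31 + (6 + (-2 - 1*5))²)² = (31 + (6 + (-2 - 5))²)² = (31 + (6 - 7)²)² = (31 + (-1)²)² = (31 + 1)² = 32² = 1024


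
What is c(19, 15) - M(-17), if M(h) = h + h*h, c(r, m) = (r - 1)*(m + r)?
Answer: 340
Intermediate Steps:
c(r, m) = (-1 + r)*(m + r)
M(h) = h + h²
c(19, 15) - M(-17) = (19² - 1*15 - 1*19 + 15*19) - (-17)*(1 - 17) = (361 - 15 - 19 + 285) - (-17)*(-16) = 612 - 1*272 = 612 - 272 = 340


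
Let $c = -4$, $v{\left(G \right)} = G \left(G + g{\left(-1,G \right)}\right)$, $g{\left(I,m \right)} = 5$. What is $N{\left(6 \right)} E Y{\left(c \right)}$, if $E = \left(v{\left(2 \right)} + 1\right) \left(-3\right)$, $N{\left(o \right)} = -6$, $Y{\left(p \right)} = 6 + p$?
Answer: $540$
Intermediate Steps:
$v{\left(G \right)} = G \left(5 + G\right)$ ($v{\left(G \right)} = G \left(G + 5\right) = G \left(5 + G\right)$)
$E = -45$ ($E = \left(2 \left(5 + 2\right) + 1\right) \left(-3\right) = \left(2 \cdot 7 + 1\right) \left(-3\right) = \left(14 + 1\right) \left(-3\right) = 15 \left(-3\right) = -45$)
$N{\left(6 \right)} E Y{\left(c \right)} = \left(-6\right) \left(-45\right) \left(6 - 4\right) = 270 \cdot 2 = 540$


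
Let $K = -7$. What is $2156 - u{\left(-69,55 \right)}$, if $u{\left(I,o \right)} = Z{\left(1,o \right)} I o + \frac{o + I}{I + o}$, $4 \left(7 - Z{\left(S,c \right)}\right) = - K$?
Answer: $\frac{88315}{4} \approx 22079.0$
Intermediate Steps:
$Z{\left(S,c \right)} = \frac{21}{4}$ ($Z{\left(S,c \right)} = 7 - \frac{\left(-1\right) \left(-7\right)}{4} = 7 - \frac{7}{4} = \frac{21}{4}$)
$u{\left(I,o \right)} = 1 + \frac{21 I o}{4}$ ($u{\left(I,o \right)} = \frac{21 I}{4} o + \frac{o + I}{I + o} = \frac{21 I o}{4} + \frac{I + o}{I + o} = \frac{21 I o}{4} + 1 = 1 + \frac{21 I o}{4}$)
$2156 - u{\left(-69,55 \right)} = 2156 - \left(1 + \frac{21}{4} \left(-69\right) 55\right) = 2156 - \left(1 - \frac{79695}{4}\right) = 2156 - - \frac{79691}{4} = 2156 + \frac{79691}{4} = \frac{88315}{4}$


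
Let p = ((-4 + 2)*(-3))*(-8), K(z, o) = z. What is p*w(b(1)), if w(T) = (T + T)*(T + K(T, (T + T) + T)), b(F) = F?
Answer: -192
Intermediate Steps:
p = -48 (p = -2*(-3)*(-8) = 6*(-8) = -48)
w(T) = 4*T² (w(T) = (T + T)*(T + T) = (2*T)*(2*T) = 4*T²)
p*w(b(1)) = -192*1² = -192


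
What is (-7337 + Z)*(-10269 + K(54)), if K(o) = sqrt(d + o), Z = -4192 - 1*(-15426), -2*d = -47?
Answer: -40018293 + 3897*sqrt(310)/2 ≈ -3.9984e+7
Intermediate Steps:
d = 47/2 (d = -1/2*(-47) = 47/2 ≈ 23.500)
Z = 11234 (Z = -4192 + 15426 = 11234)
K(o) = sqrt(47/2 + o)
(-7337 + Z)*(-10269 + K(54)) = (-7337 + 11234)*(-10269 + sqrt(94 + 4*54)/2) = 3897*(-10269 + sqrt(94 + 216)/2) = 3897*(-10269 + sqrt(310)/2) = -40018293 + 3897*sqrt(310)/2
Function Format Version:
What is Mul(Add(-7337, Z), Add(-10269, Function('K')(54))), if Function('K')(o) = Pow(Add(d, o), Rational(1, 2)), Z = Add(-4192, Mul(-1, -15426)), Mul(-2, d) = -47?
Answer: Add(-40018293, Mul(Rational(3897, 2), Pow(310, Rational(1, 2)))) ≈ -3.9984e+7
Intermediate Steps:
d = Rational(47, 2) (d = Mul(Rational(-1, 2), -47) = Rational(47, 2) ≈ 23.500)
Z = 11234 (Z = Add(-4192, 15426) = 11234)
Function('K')(o) = Pow(Add(Rational(47, 2), o), Rational(1, 2))
Mul(Add(-7337, Z), Add(-10269, Function('K')(54))) = Mul(Add(-7337, 11234), Add(-10269, Mul(Rational(1, 2), Pow(Add(94, Mul(4, 54)), Rational(1, 2))))) = Mul(3897, Add(-10269, Mul(Rational(1, 2), Pow(Add(94, 216), Rational(1, 2))))) = Mul(3897, Add(-10269, Mul(Rational(1, 2), Pow(310, Rational(1, 2))))) = Add(-40018293, Mul(Rational(3897, 2), Pow(310, Rational(1, 2))))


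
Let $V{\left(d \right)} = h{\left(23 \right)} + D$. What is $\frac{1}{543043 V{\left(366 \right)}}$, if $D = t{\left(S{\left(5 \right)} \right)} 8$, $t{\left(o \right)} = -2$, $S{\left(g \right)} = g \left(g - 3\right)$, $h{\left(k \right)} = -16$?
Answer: $- \frac{1}{17377376} \approx -5.7546 \cdot 10^{-8}$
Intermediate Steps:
$S{\left(g \right)} = g \left(-3 + g\right)$
$D = -16$ ($D = \left(-2\right) 8 = -16$)
$V{\left(d \right)} = -32$ ($V{\left(d \right)} = -16 - 16 = -32$)
$\frac{1}{543043 V{\left(366 \right)}} = \frac{1}{543043 \left(-32\right)} = \frac{1}{543043} \left(- \frac{1}{32}\right) = - \frac{1}{17377376}$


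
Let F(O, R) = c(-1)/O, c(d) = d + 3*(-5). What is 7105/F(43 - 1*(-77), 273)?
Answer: -106575/2 ≈ -53288.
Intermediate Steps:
c(d) = -15 + d (c(d) = d - 15 = -15 + d)
F(O, R) = -16/O (F(O, R) = (-15 - 1)/O = -16/O)
7105/F(43 - 1*(-77), 273) = 7105/((-16/(43 - 1*(-77)))) = 7105/((-16/(43 + 77))) = 7105/((-16/120)) = 7105/((-16*1/120)) = 7105/(-2/15) = 7105*(-15/2) = -106575/2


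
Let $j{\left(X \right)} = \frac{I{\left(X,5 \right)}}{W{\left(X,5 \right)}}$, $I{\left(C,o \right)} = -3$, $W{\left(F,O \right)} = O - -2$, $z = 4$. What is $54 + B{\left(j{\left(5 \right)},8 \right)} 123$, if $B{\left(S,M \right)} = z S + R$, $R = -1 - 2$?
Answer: $- \frac{3681}{7} \approx -525.86$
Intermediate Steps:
$R = -3$ ($R = -1 - 2 = -3$)
$W{\left(F,O \right)} = 2 + O$ ($W{\left(F,O \right)} = O + 2 = 2 + O$)
$j{\left(X \right)} = - \frac{3}{7}$ ($j{\left(X \right)} = - \frac{3}{2 + 5} = - \frac{3}{7}$)
$B{\left(S,M \right)} = -3 + 4 S$ ($B{\left(S,M \right)} = 4 S - 3 = -3 + 4 S$)
$54 + B{\left(j{\left(5 \right)},8 \right)} 123 = 54 + \left(-3 + 4 \left(- \frac{3}{7}\right)\right) 123 = 54 + \left(-3 - \frac{12}{7}\right) 123 = 54 - \frac{4059}{7} = - \frac{3681}{7}$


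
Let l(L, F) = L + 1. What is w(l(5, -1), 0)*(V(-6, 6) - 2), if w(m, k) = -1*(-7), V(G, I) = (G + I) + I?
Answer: 28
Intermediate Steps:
V(G, I) = G + 2*I
l(L, F) = 1 + L
w(m, k) = 7
w(l(5, -1), 0)*(V(-6, 6) - 2) = 7*((-6 + 2*6) - 2) = 7*((-6 + 12) - 2) = 7*(6 - 2) = 7*4 = 28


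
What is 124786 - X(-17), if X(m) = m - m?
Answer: 124786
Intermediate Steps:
X(m) = 0
124786 - X(-17) = 124786 - 1*0 = 124786 + 0 = 124786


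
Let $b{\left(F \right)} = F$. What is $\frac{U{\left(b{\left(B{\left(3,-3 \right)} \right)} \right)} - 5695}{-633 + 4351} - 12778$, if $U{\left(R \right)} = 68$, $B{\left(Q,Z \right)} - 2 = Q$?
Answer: $- \frac{47514231}{3718} \approx -12780.0$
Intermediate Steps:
$B{\left(Q,Z \right)} = 2 + Q$
$\frac{U{\left(b{\left(B{\left(3,-3 \right)} \right)} \right)} - 5695}{-633 + 4351} - 12778 = \frac{68 - 5695}{-633 + 4351} - 12778 = - \frac{5627}{3718} - 12778 = - \frac{47514231}{3718}$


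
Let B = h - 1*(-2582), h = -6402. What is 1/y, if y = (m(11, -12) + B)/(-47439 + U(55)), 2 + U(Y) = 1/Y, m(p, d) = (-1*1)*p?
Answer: 2609254/210705 ≈ 12.383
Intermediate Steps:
m(p, d) = -p
U(Y) = -2 + 1/Y
B = -3820 (B = -6402 - 1*(-2582) = -6402 + 2582 = -3820)
y = 210705/2609254 (y = (-1*11 - 3820)/(-47439 + (-2 + 1/55)) = (-11 - 3820)/(-47439 + (-2 + 1/55)) = -3831/(-47439 - 109/55) = -3831/(-2609254/55) = -3831*(-55/2609254) = 210705/2609254 ≈ 0.080753)
1/y = 1/(210705/2609254) = 2609254/210705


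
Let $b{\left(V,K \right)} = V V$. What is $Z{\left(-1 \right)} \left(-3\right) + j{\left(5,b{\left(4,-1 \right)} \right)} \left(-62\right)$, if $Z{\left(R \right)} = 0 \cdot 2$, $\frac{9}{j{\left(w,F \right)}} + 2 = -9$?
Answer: $\frac{558}{11} \approx 50.727$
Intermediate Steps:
$b{\left(V,K \right)} = V^{2}$
$j{\left(w,F \right)} = - \frac{9}{11}$ ($j{\left(w,F \right)} = \frac{9}{-2 - 9} = \frac{9}{-11} = 9 \left(- \frac{1}{11}\right) = - \frac{9}{11}$)
$Z{\left(R \right)} = 0$
$Z{\left(-1 \right)} \left(-3\right) + j{\left(5,b{\left(4,-1 \right)} \right)} \left(-62\right) = 0 \left(-3\right) - - \frac{558}{11} = 0 + \frac{558}{11} = \frac{558}{11}$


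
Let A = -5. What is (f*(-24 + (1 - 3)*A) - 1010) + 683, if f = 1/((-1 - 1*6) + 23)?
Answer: -2623/8 ≈ -327.88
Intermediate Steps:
f = 1/16 (f = 1/((-1 - 6) + 23) = 1/(-7 + 23) = 1/16 ≈ 0.062500)
(f*(-24 + (1 - 3)*A) - 1010) + 683 = ((-24 + (1 - 3)*(-5))/16 - 1010) + 683 = ((-24 - 2*(-5))/16 - 1010) + 683 = ((-24 + 10)/16 - 1010) + 683 = ((1/16)*(-14) - 1010) + 683 = (-7/8 - 1010) + 683 = -8087/8 + 683 = -2623/8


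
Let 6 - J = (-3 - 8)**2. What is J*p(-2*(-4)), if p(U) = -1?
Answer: 115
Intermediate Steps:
J = -115 (J = 6 - (-3 - 8)**2 = 6 - 1*(-11)**2 = 6 - 1*121 = 6 - 121 = -115)
J*p(-2*(-4)) = -115*(-1) = 115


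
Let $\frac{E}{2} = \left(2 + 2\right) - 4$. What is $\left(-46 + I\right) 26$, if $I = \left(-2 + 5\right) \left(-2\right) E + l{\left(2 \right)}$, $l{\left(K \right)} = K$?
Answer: $-1144$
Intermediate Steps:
$E = 0$ ($E = 2 \left(\left(2 + 2\right) - 4\right) = 2 \left(4 - 4\right) = 2 \cdot 0 = 0$)
$I = 2$ ($I = \left(-2 + 5\right) \left(-2\right) 0 + 2 = 3 \left(-2\right) 0 + 2 = \left(-6\right) 0 + 2 = 0 + 2 = 2$)
$\left(-46 + I\right) 26 = \left(-46 + 2\right) 26 = \left(-44\right) 26 = -1144$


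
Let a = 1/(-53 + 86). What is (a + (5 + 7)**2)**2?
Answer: 22591009/1089 ≈ 20745.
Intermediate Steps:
a = 1/33 ≈ 0.030303
(a + (5 + 7)**2)**2 = (1/33 + (5 + 7)**2)**2 = (1/33 + 12**2)**2 = (1/33 + 144)**2 = (4753/33)**2 = 22591009/1089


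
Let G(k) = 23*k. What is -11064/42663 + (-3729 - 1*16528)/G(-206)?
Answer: 270601053/67379098 ≈ 4.0161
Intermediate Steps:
-11064/42663 + (-3729 - 1*16528)/G(-206) = -11064/42663 + (-3729 - 1*16528)/((23*(-206))) = -11064*1/42663 + (-3729 - 16528)/(-4738) = -3688/14221 - 20257*(-1/4738) = -3688/14221 + 20257/4738 = 270601053/67379098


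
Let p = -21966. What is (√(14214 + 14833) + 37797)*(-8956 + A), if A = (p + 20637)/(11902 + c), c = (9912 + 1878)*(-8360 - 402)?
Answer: -34965394249686483/103292078 - 925083849239*√29047/103292078 ≈ -3.4004e+8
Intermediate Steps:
c = -103303980 (c = 11790*(-8762) = -103303980)
A = 1329/103292078 (A = (-21966 + 20637)/(11902 - 103303980) = -1329/(-103292078) = -1329*(-1/103292078) = 1329/103292078 ≈ 1.2866e-5)
(√(14214 + 14833) + 37797)*(-8956 + A) = (√(14214 + 14833) + 37797)*(-8956 + 1329/103292078) = (√29047 + 37797)*(-925083849239/103292078) = (37797 + √29047)*(-925083849239/103292078) = -34965394249686483/103292078 - 925083849239*√29047/103292078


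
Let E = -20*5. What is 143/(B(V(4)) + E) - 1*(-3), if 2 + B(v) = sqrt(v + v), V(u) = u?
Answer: 8301/5198 - 143*sqrt(2)/5198 ≈ 1.5581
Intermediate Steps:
E = -100
B(v) = -2 + sqrt(2)*sqrt(v) (B(v) = -2 + sqrt(v + v) = -2 + sqrt(2*v) = -2 + sqrt(2)*sqrt(v))
143/(B(V(4)) + E) - 1*(-3) = 143/((-2 + sqrt(2)*sqrt(4)) - 100) - 1*(-3) = 143/((-2 + sqrt(2)*2) - 100) + 3 = 143/((-2 + 2*sqrt(2)) - 100) + 3 = 143/(-102 + 2*sqrt(2)) + 3 = 3 + 143/(-102 + 2*sqrt(2))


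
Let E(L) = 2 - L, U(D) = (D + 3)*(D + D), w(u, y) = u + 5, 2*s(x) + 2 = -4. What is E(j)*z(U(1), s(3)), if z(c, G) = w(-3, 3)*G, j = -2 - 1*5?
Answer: -54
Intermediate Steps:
s(x) = -3 (s(x) = -1 + (½)*(-4) = -1 - 2 = -3)
w(u, y) = 5 + u
U(D) = 2*D*(3 + D) (U(D) = (3 + D)*(2*D) = 2*D*(3 + D))
j = -7 (j = -2 - 5 = -7)
z(c, G) = 2*G (z(c, G) = (5 - 3)*G = 2*G)
E(j)*z(U(1), s(3)) = (2 - 1*(-7))*(2*(-3)) = (2 + 7)*(-6) = 9*(-6) = -54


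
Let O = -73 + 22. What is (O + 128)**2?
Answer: 5929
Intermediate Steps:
O = -51
(O + 128)**2 = (-51 + 128)**2 = 77**2 = 5929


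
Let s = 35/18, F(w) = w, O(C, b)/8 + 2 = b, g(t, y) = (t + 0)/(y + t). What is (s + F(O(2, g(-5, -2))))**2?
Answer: 1104601/15876 ≈ 69.577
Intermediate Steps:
g(t, y) = t/(t + y)
O(C, b) = -16 + 8*b
s = 35/18 (s = 35*(1/18) = 35/18 ≈ 1.9444)
(s + F(O(2, g(-5, -2))))**2 = (35/18 + (-16 + 8*(-5/(-5 - 2))))**2 = (35/18 + (-16 + 8*(-5/(-7))))**2 = (35/18 + (-16 + 8*(-5*(-1/7))))**2 = (35/18 + (-16 + 8*(5/7)))**2 = (35/18 + (-16 + 40/7))**2 = (35/18 - 72/7)**2 = (-1051/126)**2 = 1104601/15876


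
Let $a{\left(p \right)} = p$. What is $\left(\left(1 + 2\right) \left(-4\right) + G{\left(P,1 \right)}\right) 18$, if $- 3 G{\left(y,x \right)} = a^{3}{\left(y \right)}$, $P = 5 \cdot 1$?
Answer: $-966$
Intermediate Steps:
$P = 5$
$G{\left(y,x \right)} = - \frac{y^{3}}{3}$
$\left(\left(1 + 2\right) \left(-4\right) + G{\left(P,1 \right)}\right) 18 = \left(\left(1 + 2\right) \left(-4\right) - \frac{5^{3}}{3}\right) 18 = \left(3 \left(-4\right) - \frac{125}{3}\right) 18 = \left(-12 - \frac{125}{3}\right) 18 = \left(- \frac{161}{3}\right) 18 = -966$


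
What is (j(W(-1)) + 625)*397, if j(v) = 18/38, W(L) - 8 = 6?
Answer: 4717948/19 ≈ 2.4831e+5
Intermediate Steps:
W(L) = 14 (W(L) = 8 + 6 = 14)
j(v) = 9/19 (j(v) = 18*(1/38) = 9/19)
(j(W(-1)) + 625)*397 = (9/19 + 625)*397 = (11884/19)*397 = 4717948/19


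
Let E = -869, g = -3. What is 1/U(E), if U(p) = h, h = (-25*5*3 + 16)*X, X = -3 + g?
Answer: 1/2154 ≈ 0.00046425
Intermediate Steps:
X = -6 (X = -3 - 3 = -6)
h = 2154 (h = (-25*5*3 + 16)*(-6) = (-5*25*3 + 16)*(-6) = (-125*3 + 16)*(-6) = (-375 + 16)*(-6) = -359*(-6) = 2154)
U(p) = 2154
1/U(E) = 1/2154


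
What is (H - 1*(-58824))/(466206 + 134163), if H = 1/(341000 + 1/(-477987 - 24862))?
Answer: 10086640045860025/102946178386220631 ≈ 0.097980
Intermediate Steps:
H = 502849/171471508999 (H = 1/(341000 + 1/(-502849)) = 1/(341000 - 1/502849) = 1/(171471508999/502849) = 502849/171471508999 ≈ 2.9326e-6)
(H - 1*(-58824))/(466206 + 134163) = (502849/171471508999 - 1*(-58824))/(466206 + 134163) = (502849/171471508999 + 58824)/600369 = (10086640045860025/171471508999)*(1/600369) = 10086640045860025/102946178386220631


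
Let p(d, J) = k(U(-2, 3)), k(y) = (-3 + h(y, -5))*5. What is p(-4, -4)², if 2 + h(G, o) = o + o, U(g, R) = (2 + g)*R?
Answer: 5625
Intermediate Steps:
U(g, R) = R*(2 + g)
h(G, o) = -2 + 2*o (h(G, o) = -2 + (o + o) = -2 + 2*o)
k(y) = -75 (k(y) = (-3 + (-2 + 2*(-5)))*5 = (-3 + (-2 - 10))*5 = (-3 - 12)*5 = -15*5 = -75)
p(d, J) = -75
p(-4, -4)² = (-75)² = 5625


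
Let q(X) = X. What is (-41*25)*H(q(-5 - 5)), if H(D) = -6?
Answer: 6150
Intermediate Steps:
(-41*25)*H(q(-5 - 5)) = -41*25*(-6) = -1025*(-6) = 6150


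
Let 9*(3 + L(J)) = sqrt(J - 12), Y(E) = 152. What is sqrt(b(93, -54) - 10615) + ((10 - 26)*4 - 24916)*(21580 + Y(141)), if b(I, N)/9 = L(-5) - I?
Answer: -542865360 + sqrt(-11479 + I*sqrt(17)) ≈ -5.4287e+8 + 107.14*I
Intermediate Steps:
L(J) = -3 + sqrt(-12 + J)/9 (L(J) = -3 + sqrt(J - 12)/9 = -3 + sqrt(-12 + J)/9)
b(I, N) = -27 - 9*I + I*sqrt(17) (b(I, N) = 9*((-3 + sqrt(-12 - 5)/9) - I) = 9*((-3 + sqrt(-17)/9) - I) = 9*((-3 + (I*sqrt(17))/9) - I) = 9*((-3 + I*sqrt(17)/9) - I) = 9*(-3 - I + I*sqrt(17)/9) = -27 - 9*I + I*sqrt(17))
sqrt(b(93, -54) - 10615) + ((10 - 26)*4 - 24916)*(21580 + Y(141)) = sqrt((-27 - 9*93 + I*sqrt(17)) - 10615) + ((10 - 26)*4 - 24916)*(21580 + 152) = sqrt((-27 - 837 + I*sqrt(17)) - 10615) + (-16*4 - 24916)*21732 = sqrt((-864 + I*sqrt(17)) - 10615) + (-64 - 24916)*21732 = sqrt(-11479 + I*sqrt(17)) - 24980*21732 = sqrt(-11479 + I*sqrt(17)) - 542865360 = -542865360 + sqrt(-11479 + I*sqrt(17))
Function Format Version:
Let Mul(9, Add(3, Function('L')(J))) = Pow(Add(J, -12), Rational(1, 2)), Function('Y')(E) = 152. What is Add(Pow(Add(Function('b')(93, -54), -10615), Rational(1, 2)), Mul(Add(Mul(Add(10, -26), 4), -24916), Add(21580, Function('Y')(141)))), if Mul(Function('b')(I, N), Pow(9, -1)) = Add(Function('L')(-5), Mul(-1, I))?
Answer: Add(-542865360, Pow(Add(-11479, Mul(I, Pow(17, Rational(1, 2)))), Rational(1, 2))) ≈ Add(-5.4287e+8, Mul(107.14, I))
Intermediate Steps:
Function('L')(J) = Add(-3, Mul(Rational(1, 9), Pow(Add(-12, J), Rational(1, 2)))) (Function('L')(J) = Add(-3, Mul(Rational(1, 9), Pow(Add(J, -12), Rational(1, 2)))) = Add(-3, Mul(Rational(1, 9), Pow(Add(-12, J), Rational(1, 2)))))
Function('b')(I, N) = Add(-27, Mul(-9, I), Mul(I, Pow(17, Rational(1, 2)))) (Function('b')(I, N) = Mul(9, Add(Add(-3, Mul(Rational(1, 9), Pow(Add(-12, -5), Rational(1, 2)))), Mul(-1, I))) = Mul(9, Add(Add(-3, Mul(Rational(1, 9), Pow(-17, Rational(1, 2)))), Mul(-1, I))) = Mul(9, Add(Add(-3, Mul(Rational(1, 9), Mul(I, Pow(17, Rational(1, 2))))), Mul(-1, I))) = Mul(9, Add(Add(-3, Mul(Rational(1, 9), I, Pow(17, Rational(1, 2)))), Mul(-1, I))) = Mul(9, Add(-3, Mul(-1, I), Mul(Rational(1, 9), I, Pow(17, Rational(1, 2))))) = Add(-27, Mul(-9, I), Mul(I, Pow(17, Rational(1, 2)))))
Add(Pow(Add(Function('b')(93, -54), -10615), Rational(1, 2)), Mul(Add(Mul(Add(10, -26), 4), -24916), Add(21580, Function('Y')(141)))) = Add(Pow(Add(Add(-27, Mul(-9, 93), Mul(I, Pow(17, Rational(1, 2)))), -10615), Rational(1, 2)), Mul(Add(Mul(Add(10, -26), 4), -24916), Add(21580, 152))) = Add(Pow(Add(Add(-27, -837, Mul(I, Pow(17, Rational(1, 2)))), -10615), Rational(1, 2)), Mul(Add(Mul(-16, 4), -24916), 21732)) = Add(Pow(Add(Add(-864, Mul(I, Pow(17, Rational(1, 2)))), -10615), Rational(1, 2)), Mul(Add(-64, -24916), 21732)) = Add(Pow(Add(-11479, Mul(I, Pow(17, Rational(1, 2)))), Rational(1, 2)), Mul(-24980, 21732)) = Add(Pow(Add(-11479, Mul(I, Pow(17, Rational(1, 2)))), Rational(1, 2)), -542865360) = Add(-542865360, Pow(Add(-11479, Mul(I, Pow(17, Rational(1, 2)))), Rational(1, 2)))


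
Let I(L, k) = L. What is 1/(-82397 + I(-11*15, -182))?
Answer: -1/82562 ≈ -1.2112e-5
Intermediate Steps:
1/(-82397 + I(-11*15, -182)) = 1/(-82397 - 11*15) = 1/(-82397 - 165) = 1/(-82562) = -1/82562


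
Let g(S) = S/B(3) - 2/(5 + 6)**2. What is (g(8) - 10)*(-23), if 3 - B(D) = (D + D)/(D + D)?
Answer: 16744/121 ≈ 138.38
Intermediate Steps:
B(D) = 2 (B(D) = 3 - (D + D)/(D + D) = 3 - 2*D/(2*D) = 3 - 2*D*1/(2*D) = 3 - 1*1 = 3 - 1 = 2)
g(S) = -2/121 + S/2 (g(S) = S/2 - 2/(5 + 6)**2 = S*(1/2) - 2/(11**2) = S/2 - 2/121 = -2/121 + S/2)
(g(8) - 10)*(-23) = ((-2/121 + (1/2)*8) - 10)*(-23) = ((-2/121 + 4) - 10)*(-23) = (482/121 - 10)*(-23) = -728/121*(-23) = 16744/121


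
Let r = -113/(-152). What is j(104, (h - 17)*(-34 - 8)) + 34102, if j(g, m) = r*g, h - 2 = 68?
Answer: 649407/19 ≈ 34179.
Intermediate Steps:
h = 70 (h = 2 + 68 = 70)
r = 113/152 (r = -113*(-1/152) = 113/152 ≈ 0.74342)
j(g, m) = 113*g/152
j(104, (h - 17)*(-34 - 8)) + 34102 = (113/152)*104 + 34102 = 1469/19 + 34102 = 649407/19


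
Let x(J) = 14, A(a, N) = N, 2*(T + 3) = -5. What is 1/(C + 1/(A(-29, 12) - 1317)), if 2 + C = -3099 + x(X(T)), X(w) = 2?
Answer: -1305/4028536 ≈ -0.00032394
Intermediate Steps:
T = -11/2 (T = -3 + (½)*(-5) = -3 - 5/2 = -11/2 ≈ -5.5000)
C = -3087 (C = -2 + (-3099 + 14) = -2 - 3085 = -3087)
1/(C + 1/(A(-29, 12) - 1317)) = 1/(-3087 + 1/(12 - 1317)) = 1/(-3087 + 1/(-1305)) = 1/(-3087 - 1/1305) = 1/(-4028536/1305) = -1305/4028536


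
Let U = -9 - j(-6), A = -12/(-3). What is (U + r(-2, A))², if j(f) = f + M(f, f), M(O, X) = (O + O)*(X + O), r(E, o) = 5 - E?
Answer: 19600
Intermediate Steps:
A = 4 (A = -12*(-⅓) = 4)
M(O, X) = 2*O*(O + X) (M(O, X) = (2*O)*(O + X) = 2*O*(O + X))
j(f) = f + 4*f² (j(f) = f + 2*f*(f + f) = f + 2*f*(2*f) = f + 4*f²)
U = -147 (U = -9 - (-6)*(1 + 4*(-6)) = -9 - (-6)*(1 - 24) = -9 - (-6)*(-23) = -9 - 1*138 = -9 - 138 = -147)
(U + r(-2, A))² = (-147 + (5 - 1*(-2)))² = (-147 + (5 + 2))² = (-147 + 7)² = (-140)² = 19600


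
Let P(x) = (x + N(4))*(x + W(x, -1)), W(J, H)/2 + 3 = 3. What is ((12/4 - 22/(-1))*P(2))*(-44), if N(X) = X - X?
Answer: -4400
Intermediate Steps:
W(J, H) = 0 (W(J, H) = -6 + 2*3 = -6 + 6 = 0)
N(X) = 0
P(x) = x² (P(x) = (x + 0)*(x + 0) = x*x = x²)
((12/4 - 22/(-1))*P(2))*(-44) = ((12/4 - 22/(-1))*2²)*(-44) = ((12*(¼) - 22*(-1))*4)*(-44) = ((3 + 22)*4)*(-44) = (25*4)*(-44) = 100*(-44) = -4400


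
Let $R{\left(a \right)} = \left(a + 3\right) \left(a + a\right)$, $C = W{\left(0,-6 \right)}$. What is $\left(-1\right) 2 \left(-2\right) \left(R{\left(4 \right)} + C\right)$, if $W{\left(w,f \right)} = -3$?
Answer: $212$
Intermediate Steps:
$C = -3$
$R{\left(a \right)} = 2 a \left(3 + a\right)$ ($R{\left(a \right)} = \left(3 + a\right) 2 a = 2 a \left(3 + a\right)$)
$\left(-1\right) 2 \left(-2\right) \left(R{\left(4 \right)} + C\right) = \left(-1\right) 2 \left(-2\right) \left(2 \cdot 4 \left(3 + 4\right) - 3\right) = \left(-2\right) \left(-2\right) \left(2 \cdot 4 \cdot 7 - 3\right) = 4 \left(56 - 3\right) = 4 \cdot 53 = 212$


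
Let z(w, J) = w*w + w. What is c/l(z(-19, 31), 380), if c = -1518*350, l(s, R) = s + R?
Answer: -265650/361 ≈ -735.87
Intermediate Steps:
z(w, J) = w + w² (z(w, J) = w² + w = w + w²)
l(s, R) = R + s
c = -531300
c/l(z(-19, 31), 380) = -531300/(380 - 19*(1 - 19)) = -531300/(380 - 19*(-18)) = -531300/(380 + 342) = -531300/722 = -531300*1/722 = -265650/361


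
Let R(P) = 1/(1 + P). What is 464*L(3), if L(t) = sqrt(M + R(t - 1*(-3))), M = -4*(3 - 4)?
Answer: 464*sqrt(203)/7 ≈ 944.43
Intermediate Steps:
M = 4 (M = -4*(-1) = 4)
L(t) = sqrt(4 + 1/(4 + t)) (L(t) = sqrt(4 + 1/(1 + (t - 1*(-3)))) = sqrt(4 + 1/(1 + (t + 3))) = sqrt(4 + 1/(1 + (3 + t))) = sqrt(4 + 1/(4 + t)))
464*L(3) = 464*sqrt((17 + 4*3)/(4 + 3)) = 464*sqrt((17 + 12)/7) = 464*sqrt((1/7)*29) = 464*sqrt(29/7) = 464*(sqrt(203)/7) = 464*sqrt(203)/7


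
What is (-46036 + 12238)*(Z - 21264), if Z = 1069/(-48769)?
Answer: 35049373822830/48769 ≈ 7.1868e+8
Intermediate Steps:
Z = -1069/48769 (Z = 1069*(-1/48769) = -1069/48769 ≈ -0.021920)
(-46036 + 12238)*(Z - 21264) = (-46036 + 12238)*(-1069/48769 - 21264) = -33798*(-1037025085/48769) = 35049373822830/48769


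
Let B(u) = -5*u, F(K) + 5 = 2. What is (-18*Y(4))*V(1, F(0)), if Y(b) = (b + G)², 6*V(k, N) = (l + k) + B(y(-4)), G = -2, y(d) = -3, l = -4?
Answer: -144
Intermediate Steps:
F(K) = -3 (F(K) = -5 + 2 = -3)
V(k, N) = 11/6 + k/6 (V(k, N) = ((-4 + k) - 5*(-3))/6 = ((-4 + k) + 15)/6 = (11 + k)/6 = 11/6 + k/6)
Y(b) = (-2 + b)² (Y(b) = (b - 2)² = (-2 + b)²)
(-18*Y(4))*V(1, F(0)) = (-18*(-2 + 4)²)*(11/6 + (⅙)*1) = (-18*2²)*(11/6 + ⅙) = -18*4*2 = -72*2 = -144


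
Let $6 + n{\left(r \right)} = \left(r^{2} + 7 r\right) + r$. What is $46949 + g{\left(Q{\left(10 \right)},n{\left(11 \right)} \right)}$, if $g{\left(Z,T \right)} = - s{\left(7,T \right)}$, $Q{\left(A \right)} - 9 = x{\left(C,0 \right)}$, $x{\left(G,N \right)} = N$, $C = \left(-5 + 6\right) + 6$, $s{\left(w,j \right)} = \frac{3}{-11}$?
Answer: $\frac{516442}{11} \approx 46949.0$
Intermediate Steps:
$s{\left(w,j \right)} = - \frac{3}{11}$ ($s{\left(w,j \right)} = 3 \left(- \frac{1}{11}\right) = - \frac{3}{11}$)
$C = 7$ ($C = 1 + 6 = 7$)
$Q{\left(A \right)} = 9$ ($Q{\left(A \right)} = 9 + 0 = 9$)
$n{\left(r \right)} = -6 + r^{2} + 8 r$ ($n{\left(r \right)} = -6 + \left(\left(r^{2} + 7 r\right) + r\right) = -6 + \left(r^{2} + 8 r\right) = -6 + r^{2} + 8 r$)
$g{\left(Z,T \right)} = \frac{3}{11}$ ($g{\left(Z,T \right)} = \left(-1\right) \left(- \frac{3}{11}\right) = \frac{3}{11}$)
$46949 + g{\left(Q{\left(10 \right)},n{\left(11 \right)} \right)} = 46949 + \frac{3}{11} = \frac{516442}{11}$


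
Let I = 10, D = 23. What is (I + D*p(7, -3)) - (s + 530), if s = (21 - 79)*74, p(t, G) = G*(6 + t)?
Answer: 2875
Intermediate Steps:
s = -4292 (s = -58*74 = -4292)
(I + D*p(7, -3)) - (s + 530) = (10 + 23*(-3*(6 + 7))) - (-4292 + 530) = (10 + 23*(-3*13)) - 1*(-3762) = (10 + 23*(-39)) + 3762 = (10 - 897) + 3762 = -887 + 3762 = 2875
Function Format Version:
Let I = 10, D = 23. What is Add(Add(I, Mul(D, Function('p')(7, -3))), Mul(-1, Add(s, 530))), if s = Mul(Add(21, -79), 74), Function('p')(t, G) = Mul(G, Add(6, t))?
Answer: 2875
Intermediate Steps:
s = -4292 (s = Mul(-58, 74) = -4292)
Add(Add(I, Mul(D, Function('p')(7, -3))), Mul(-1, Add(s, 530))) = Add(Add(10, Mul(23, Mul(-3, Add(6, 7)))), Mul(-1, Add(-4292, 530))) = Add(Add(10, Mul(23, Mul(-3, 13))), Mul(-1, -3762)) = Add(Add(10, Mul(23, -39)), 3762) = Add(Add(10, -897), 3762) = Add(-887, 3762) = 2875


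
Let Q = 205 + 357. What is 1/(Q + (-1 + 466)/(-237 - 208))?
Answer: 89/49925 ≈ 0.0017827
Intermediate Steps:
Q = 562
1/(Q + (-1 + 466)/(-237 - 208)) = 1/(562 + (-1 + 466)/(-237 - 208)) = 1/(562 + 465/(-445)) = 1/(562 + 465*(-1/445)) = 1/(562 - 93/89) = 1/(49925/89) = 89/49925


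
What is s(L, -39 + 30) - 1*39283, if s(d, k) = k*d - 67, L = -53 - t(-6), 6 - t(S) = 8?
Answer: -38891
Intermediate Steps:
t(S) = -2 (t(S) = 6 - 1*8 = 6 - 8 = -2)
L = -51 (L = -53 - 1*(-2) = -53 + 2 = -51)
s(d, k) = -67 + d*k (s(d, k) = d*k - 67 = -67 + d*k)
s(L, -39 + 30) - 1*39283 = (-67 - 51*(-39 + 30)) - 1*39283 = (-67 - 51*(-9)) - 39283 = (-67 + 459) - 39283 = 392 - 39283 = -38891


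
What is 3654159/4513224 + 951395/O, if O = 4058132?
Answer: 1593576526539/1526271561464 ≈ 1.0441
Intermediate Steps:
3654159/4513224 + 951395/O = 3654159/4513224 + 951395/4058132 = 3654159*(1/4513224) + 951395*(1/4058132) = 1218053/1504408 + 951395/4058132 = 1593576526539/1526271561464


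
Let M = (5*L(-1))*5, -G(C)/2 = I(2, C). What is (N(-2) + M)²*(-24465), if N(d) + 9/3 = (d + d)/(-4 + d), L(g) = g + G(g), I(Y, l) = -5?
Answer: -3638956720/3 ≈ -1.2130e+9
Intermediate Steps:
G(C) = 10 (G(C) = -2*(-5) = 10)
L(g) = 10 + g (L(g) = g + 10 = 10 + g)
M = 225 (M = (5*(10 - 1))*5 = (5*9)*5 = 45*5 = 225)
N(d) = -3 + 2*d/(-4 + d) (N(d) = -3 + (d + d)/(-4 + d) = -3 + (2*d)/(-4 + d) = -3 + 2*d/(-4 + d))
(N(-2) + M)²*(-24465) = ((12 - 1*(-2))/(-4 - 2) + 225)²*(-24465) = ((12 + 2)/(-6) + 225)²*(-24465) = (-⅙*14 + 225)²*(-24465) = (-7/3 + 225)²*(-24465) = (668/3)²*(-24465) = (446224/9)*(-24465) = -3638956720/3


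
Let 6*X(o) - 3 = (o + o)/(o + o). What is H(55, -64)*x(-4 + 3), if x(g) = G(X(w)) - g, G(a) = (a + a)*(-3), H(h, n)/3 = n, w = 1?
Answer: 576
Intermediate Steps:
H(h, n) = 3*n
X(o) = ⅔ (X(o) = ½ + ((o + o)/(o + o))/6 = ½ + ((2*o)/((2*o)))/6 = ½ + ((2*o)*(1/(2*o)))/6 = ½ + (⅙)*1 = ½ + ⅙ = ⅔)
G(a) = -6*a (G(a) = (2*a)*(-3) = -6*a)
x(g) = -4 - g (x(g) = -6*⅔ - g = -4 - g)
H(55, -64)*x(-4 + 3) = (3*(-64))*(-4 - (-4 + 3)) = -192*(-4 - 1*(-1)) = -192*(-4 + 1) = -192*(-3) = 576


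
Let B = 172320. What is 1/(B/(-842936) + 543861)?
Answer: 105367/57304980447 ≈ 1.8387e-6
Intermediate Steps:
1/(B/(-842936) + 543861) = 1/(172320/(-842936) + 543861) = 1/(172320*(-1/842936) + 543861) = 1/(-21540/105367 + 543861) = 1/(57304980447/105367) = 105367/57304980447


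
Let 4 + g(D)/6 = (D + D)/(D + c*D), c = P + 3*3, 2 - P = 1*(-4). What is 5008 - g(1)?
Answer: 20125/4 ≈ 5031.3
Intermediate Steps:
P = 6 (P = 2 - (-4) = 2 - 1*(-4) = 2 + 4 = 6)
c = 15 (c = 6 + 3*3 = 6 + 9 = 15)
g(D) = -93/4 (g(D) = -24 + 6*((D + D)/(D + 15*D)) = -24 + 6*((2*D)/((16*D))) = -24 + 6*((2*D)*(1/(16*D))) = -24 + 6*(1/8) = -24 + 3/4 = -93/4)
5008 - g(1) = 5008 - 1*(-93/4) = 5008 + 93/4 = 20125/4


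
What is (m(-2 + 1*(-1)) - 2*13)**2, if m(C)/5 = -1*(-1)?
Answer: 441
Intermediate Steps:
m(C) = 5 (m(C) = 5*(-1*(-1)) = 5*1 = 5)
(m(-2 + 1*(-1)) - 2*13)**2 = (5 - 2*13)**2 = (5 - 26)**2 = (-21)**2 = 441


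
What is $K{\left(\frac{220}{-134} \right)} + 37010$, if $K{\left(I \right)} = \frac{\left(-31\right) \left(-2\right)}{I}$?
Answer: $\frac{2033473}{55} \approx 36972.0$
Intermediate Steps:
$K{\left(I \right)} = \frac{62}{I}$
$K{\left(\frac{220}{-134} \right)} + 37010 = \frac{62}{220 \frac{1}{-134}} + 37010 = \frac{62}{220 \left(- \frac{1}{134}\right)} + 37010 = \frac{62}{- \frac{110}{67}} + 37010 = 62 \left(- \frac{67}{110}\right) + 37010 = - \frac{2077}{55} + 37010 = \frac{2033473}{55}$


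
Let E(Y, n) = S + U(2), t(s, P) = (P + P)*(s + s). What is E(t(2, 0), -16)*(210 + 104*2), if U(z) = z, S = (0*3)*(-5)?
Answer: 836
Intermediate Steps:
S = 0 (S = 0*(-5) = 0)
t(s, P) = 4*P*s (t(s, P) = (2*P)*(2*s) = 4*P*s)
E(Y, n) = 2 (E(Y, n) = 0 + 2 = 2)
E(t(2, 0), -16)*(210 + 104*2) = 2*(210 + 104*2) = 2*(210 + 208) = 2*418 = 836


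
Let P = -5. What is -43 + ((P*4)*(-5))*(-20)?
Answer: -2043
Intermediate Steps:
-43 + ((P*4)*(-5))*(-20) = -43 + (-5*4*(-5))*(-20) = -43 - 20*(-5)*(-20) = -43 + 100*(-20) = -43 - 2000 = -2043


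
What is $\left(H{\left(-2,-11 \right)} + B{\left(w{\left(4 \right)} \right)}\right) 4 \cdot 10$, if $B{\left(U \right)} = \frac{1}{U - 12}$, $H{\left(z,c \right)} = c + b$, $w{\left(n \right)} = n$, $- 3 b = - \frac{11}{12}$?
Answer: $- \frac{3895}{9} \approx -432.78$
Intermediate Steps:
$b = \frac{11}{36}$ ($b = - \frac{\left(-11\right) \frac{1}{12}}{3} = \left(- \frac{1}{3}\right) \left(- \frac{11}{12}\right) = \frac{11}{36} \approx 0.30556$)
$H{\left(z,c \right)} = \frac{11}{36} + c$ ($H{\left(z,c \right)} = c + \frac{11}{36} = \frac{11}{36} + c$)
$B{\left(U \right)} = \frac{1}{-12 + U}$
$\left(H{\left(-2,-11 \right)} + B{\left(w{\left(4 \right)} \right)}\right) 4 \cdot 10 = \left(\left(\frac{11}{36} - 11\right) + \frac{1}{-12 + 4}\right) 4 \cdot 10 = \left(- \frac{385}{36} + \frac{1}{-8}\right) 40 = \left(- \frac{385}{36} - \frac{1}{8}\right) 40 = \left(- \frac{779}{72}\right) 40 = - \frac{3895}{9}$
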